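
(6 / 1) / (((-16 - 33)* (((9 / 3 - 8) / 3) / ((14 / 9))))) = 4 / 35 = 0.11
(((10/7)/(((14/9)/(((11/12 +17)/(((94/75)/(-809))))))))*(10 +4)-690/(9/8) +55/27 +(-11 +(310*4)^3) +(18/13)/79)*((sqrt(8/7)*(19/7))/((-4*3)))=-1321827373502092703*sqrt(14)/10728461016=-461000431.35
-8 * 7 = -56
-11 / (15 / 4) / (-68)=11 / 255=0.04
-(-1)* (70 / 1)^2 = 4900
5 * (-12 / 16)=-15 / 4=-3.75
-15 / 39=-0.38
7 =7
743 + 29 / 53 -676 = 67.55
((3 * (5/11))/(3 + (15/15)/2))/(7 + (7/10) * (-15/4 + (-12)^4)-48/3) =400/14890337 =0.00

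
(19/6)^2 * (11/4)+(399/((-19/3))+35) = -61/144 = -0.42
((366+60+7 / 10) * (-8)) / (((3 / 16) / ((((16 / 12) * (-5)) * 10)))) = 10923520 / 9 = 1213724.44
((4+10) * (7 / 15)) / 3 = 98 / 45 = 2.18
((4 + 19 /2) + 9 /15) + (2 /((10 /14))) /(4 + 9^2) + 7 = 17963 /850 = 21.13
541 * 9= 4869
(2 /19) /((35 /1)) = 2 /665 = 0.00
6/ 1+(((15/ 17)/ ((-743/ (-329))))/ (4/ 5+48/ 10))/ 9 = 910607/ 151572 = 6.01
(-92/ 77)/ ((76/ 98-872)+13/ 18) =11592/ 8445613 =0.00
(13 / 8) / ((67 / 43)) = 559 / 536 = 1.04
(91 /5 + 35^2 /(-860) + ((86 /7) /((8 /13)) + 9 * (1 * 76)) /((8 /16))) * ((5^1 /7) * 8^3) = 1097820032 /2107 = 521034.66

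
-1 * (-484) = 484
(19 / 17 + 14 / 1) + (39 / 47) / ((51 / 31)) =12482 / 799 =15.62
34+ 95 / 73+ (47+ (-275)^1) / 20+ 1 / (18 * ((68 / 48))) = 445654 / 18615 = 23.94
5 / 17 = 0.29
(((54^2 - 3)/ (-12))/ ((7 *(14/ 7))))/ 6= -971/ 336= -2.89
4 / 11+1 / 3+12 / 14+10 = 2669 / 231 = 11.55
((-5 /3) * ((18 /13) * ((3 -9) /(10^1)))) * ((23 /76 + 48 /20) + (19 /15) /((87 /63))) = 359019 /71630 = 5.01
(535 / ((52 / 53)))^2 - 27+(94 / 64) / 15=24117998453 / 81120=297312.60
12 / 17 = 0.71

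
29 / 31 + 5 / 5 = 1.94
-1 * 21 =-21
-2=-2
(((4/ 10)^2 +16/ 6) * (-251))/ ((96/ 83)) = -1104149/ 1800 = -613.42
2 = 2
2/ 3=0.67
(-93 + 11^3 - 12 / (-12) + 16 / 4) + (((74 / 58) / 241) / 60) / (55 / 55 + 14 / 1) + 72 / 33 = 86155500107 / 69191100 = 1245.18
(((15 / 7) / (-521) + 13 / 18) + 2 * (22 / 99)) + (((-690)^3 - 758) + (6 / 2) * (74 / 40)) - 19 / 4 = -35942252408057 / 109410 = -328509756.04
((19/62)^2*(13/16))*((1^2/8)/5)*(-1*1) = -0.00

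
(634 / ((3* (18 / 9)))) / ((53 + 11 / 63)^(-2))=3557532500 / 11907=298776.56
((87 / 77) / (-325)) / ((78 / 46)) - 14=-4555217 / 325325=-14.00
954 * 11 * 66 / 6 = 115434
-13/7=-1.86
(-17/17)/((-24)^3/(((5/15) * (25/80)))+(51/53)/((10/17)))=106/14067129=0.00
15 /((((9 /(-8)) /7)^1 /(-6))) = 560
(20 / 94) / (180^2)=1 / 152280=0.00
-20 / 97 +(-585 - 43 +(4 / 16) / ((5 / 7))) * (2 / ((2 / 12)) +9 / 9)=-15829733 / 1940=-8159.66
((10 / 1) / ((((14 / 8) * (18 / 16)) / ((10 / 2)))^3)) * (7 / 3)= 40960000 / 107163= 382.22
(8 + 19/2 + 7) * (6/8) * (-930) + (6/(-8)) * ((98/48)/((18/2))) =-4921609/288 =-17088.92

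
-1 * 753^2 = -567009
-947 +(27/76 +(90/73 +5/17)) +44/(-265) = -23626177029/24993740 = -945.28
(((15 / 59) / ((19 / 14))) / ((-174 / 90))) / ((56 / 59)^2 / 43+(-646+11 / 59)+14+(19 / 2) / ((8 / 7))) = 127864800 / 822747672919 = 0.00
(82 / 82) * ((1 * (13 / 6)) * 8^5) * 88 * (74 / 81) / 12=346750976 / 729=475652.92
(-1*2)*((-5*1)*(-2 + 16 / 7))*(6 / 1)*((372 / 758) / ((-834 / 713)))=-7.19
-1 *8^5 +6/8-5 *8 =-131229/4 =-32807.25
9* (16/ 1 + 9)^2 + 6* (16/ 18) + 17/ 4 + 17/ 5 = 338279/ 60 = 5637.98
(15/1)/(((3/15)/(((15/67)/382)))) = 1125/25594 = 0.04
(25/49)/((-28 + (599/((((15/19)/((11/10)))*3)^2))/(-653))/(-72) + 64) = 238018500000/30039745711031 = 0.01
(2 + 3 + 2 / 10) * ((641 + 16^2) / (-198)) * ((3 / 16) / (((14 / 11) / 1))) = -3887 / 1120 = -3.47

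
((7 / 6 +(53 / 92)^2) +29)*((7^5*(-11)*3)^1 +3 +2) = -16915284.83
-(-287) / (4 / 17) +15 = 4939 / 4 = 1234.75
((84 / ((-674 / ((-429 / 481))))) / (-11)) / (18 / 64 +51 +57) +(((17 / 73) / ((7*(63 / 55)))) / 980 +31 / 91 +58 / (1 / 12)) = 39172104313448809 / 56254230412380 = 696.34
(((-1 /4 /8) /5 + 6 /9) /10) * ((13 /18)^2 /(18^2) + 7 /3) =77700821 /503884800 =0.15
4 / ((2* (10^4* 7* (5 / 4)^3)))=8 / 546875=0.00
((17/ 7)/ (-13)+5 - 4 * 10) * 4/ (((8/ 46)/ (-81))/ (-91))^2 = -252829903189.50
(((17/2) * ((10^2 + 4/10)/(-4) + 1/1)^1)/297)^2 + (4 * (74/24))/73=1660499257/2575702800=0.64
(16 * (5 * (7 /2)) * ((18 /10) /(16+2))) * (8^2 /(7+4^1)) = 1792 /11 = 162.91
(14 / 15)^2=196 / 225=0.87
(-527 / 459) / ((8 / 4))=-31 / 54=-0.57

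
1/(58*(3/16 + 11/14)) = 56/3161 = 0.02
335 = 335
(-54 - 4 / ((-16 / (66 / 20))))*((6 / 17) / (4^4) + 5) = -23148141 / 87040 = -265.95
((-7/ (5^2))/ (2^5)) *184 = -161/ 100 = -1.61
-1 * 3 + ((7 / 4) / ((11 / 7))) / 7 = -125 / 44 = -2.84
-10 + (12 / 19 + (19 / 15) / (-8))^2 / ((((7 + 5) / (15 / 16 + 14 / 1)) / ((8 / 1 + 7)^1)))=-387141601 / 66539520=-5.82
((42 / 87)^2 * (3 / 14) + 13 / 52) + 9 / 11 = 41375 / 37004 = 1.12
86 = 86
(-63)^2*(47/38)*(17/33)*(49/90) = 5755197/4180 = 1376.84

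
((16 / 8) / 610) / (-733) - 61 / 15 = -4.07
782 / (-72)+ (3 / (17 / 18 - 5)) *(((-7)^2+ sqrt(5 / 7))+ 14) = -151015 / 2628 - 54 *sqrt(35) / 511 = -58.09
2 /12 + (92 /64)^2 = 1715 /768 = 2.23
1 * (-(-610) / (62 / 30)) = 9150 / 31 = 295.16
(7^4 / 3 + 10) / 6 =2431 / 18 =135.06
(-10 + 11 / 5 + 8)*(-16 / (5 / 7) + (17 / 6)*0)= -112 / 25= -4.48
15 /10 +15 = 33 /2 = 16.50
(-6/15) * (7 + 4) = -22/5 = -4.40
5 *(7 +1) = 40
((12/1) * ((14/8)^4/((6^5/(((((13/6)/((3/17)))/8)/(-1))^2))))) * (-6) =-117267241/573308928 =-0.20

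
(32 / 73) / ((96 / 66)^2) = 121 / 584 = 0.21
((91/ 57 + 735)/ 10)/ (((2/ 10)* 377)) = 0.98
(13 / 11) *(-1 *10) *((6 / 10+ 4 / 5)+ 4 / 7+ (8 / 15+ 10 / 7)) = -1534 / 33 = -46.48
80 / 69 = 1.16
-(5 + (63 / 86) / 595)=-36559 / 7310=-5.00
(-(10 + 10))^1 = -20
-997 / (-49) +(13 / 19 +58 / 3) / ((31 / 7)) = 2153062 / 86583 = 24.87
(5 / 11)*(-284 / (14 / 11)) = -710 / 7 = -101.43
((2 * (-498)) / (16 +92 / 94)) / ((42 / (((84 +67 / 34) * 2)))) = -11402623 / 47481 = -240.15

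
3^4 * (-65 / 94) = -5265 / 94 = -56.01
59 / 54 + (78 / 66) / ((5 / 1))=1.33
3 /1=3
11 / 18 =0.61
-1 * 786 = -786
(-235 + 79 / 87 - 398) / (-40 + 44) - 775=-81173 / 87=-933.02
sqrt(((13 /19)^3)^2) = 2197 /6859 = 0.32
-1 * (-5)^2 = -25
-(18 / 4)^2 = -81 / 4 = -20.25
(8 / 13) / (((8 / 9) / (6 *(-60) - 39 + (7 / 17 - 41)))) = -67257 / 221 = -304.33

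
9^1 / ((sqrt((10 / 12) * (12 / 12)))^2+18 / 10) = 270 / 79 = 3.42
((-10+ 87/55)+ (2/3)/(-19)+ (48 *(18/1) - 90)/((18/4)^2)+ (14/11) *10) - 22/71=42.19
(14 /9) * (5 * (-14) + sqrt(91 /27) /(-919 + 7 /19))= -980 /9 - 133 * sqrt(273) /706887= -108.89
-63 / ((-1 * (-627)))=-21 / 209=-0.10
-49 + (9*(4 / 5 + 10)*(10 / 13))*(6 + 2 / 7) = 420.98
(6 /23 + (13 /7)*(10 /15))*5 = 3620 /483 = 7.49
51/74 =0.69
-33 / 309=-11 / 103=-0.11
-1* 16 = -16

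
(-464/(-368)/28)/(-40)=-29/25760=-0.00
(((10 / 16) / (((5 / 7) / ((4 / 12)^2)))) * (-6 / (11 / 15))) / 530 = -7 / 4664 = -0.00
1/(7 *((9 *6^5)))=1/489888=0.00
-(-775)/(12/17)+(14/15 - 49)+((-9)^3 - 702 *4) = -49743/20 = -2487.15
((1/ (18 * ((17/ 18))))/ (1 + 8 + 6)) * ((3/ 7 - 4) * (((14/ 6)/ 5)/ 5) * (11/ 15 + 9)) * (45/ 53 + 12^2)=-1.84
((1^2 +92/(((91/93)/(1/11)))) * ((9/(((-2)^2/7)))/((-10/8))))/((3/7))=-200697/715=-280.70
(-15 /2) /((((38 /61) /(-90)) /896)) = 18446400 /19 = 970863.16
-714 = -714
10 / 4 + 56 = 117 / 2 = 58.50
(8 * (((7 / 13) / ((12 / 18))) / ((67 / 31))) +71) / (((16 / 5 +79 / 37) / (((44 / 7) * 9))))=1573746900 / 2005913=784.55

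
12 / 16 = 3 / 4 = 0.75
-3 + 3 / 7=-18 / 7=-2.57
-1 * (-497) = 497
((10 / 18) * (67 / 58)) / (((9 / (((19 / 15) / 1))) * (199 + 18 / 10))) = 6365 / 14150376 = 0.00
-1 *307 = -307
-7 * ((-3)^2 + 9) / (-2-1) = 42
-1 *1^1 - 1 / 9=-10 / 9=-1.11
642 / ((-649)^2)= 642 / 421201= 0.00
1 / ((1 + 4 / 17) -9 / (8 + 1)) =17 / 4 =4.25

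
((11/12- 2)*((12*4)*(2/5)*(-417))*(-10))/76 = -21684/19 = -1141.26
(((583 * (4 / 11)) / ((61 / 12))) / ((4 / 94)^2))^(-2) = 3721 / 1973811445776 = 0.00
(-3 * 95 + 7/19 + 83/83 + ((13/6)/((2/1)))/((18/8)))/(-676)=36314/86697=0.42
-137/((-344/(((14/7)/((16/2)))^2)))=0.02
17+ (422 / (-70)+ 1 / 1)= 419 / 35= 11.97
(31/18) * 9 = 31/2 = 15.50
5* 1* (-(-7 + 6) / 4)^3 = 5 / 64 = 0.08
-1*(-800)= 800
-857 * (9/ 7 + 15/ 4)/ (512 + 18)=-120837/ 14840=-8.14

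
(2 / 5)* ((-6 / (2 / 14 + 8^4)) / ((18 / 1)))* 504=-2352 / 143365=-0.02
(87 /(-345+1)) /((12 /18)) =-261 /688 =-0.38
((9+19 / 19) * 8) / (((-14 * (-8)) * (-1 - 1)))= -5 / 14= -0.36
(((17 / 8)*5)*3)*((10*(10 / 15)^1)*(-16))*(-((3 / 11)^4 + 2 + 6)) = 27218.81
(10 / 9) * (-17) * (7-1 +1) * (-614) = 81184.44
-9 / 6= -1.50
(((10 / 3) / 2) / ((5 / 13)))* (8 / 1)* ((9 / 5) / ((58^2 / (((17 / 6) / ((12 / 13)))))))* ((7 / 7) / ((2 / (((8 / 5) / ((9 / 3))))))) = 2873 / 189225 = 0.02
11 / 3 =3.67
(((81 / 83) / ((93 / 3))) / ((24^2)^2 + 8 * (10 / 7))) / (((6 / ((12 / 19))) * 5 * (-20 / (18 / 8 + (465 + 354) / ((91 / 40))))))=-821583 / 22708128828800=-0.00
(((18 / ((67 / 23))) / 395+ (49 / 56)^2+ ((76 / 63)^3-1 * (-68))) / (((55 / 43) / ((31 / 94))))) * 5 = 39821689676005691 / 437919273348480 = 90.93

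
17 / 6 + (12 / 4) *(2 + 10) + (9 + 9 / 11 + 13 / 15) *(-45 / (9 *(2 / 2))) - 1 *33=-1047 / 22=-47.59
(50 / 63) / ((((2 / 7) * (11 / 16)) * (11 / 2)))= 800 / 1089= 0.73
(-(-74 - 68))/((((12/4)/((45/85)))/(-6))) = -150.35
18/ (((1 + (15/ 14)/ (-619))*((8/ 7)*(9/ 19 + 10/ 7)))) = 36306207/ 4377406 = 8.29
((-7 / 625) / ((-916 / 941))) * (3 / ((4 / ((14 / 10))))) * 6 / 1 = 0.07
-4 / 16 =-1 / 4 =-0.25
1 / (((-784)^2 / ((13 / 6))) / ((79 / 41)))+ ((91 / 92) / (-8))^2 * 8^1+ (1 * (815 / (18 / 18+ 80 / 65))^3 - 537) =95130768746088831730043 / 1950818647174656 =48764537.33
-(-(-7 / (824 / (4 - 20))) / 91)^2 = -4 / 1792921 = -0.00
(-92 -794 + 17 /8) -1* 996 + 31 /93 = -45109 /24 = -1879.54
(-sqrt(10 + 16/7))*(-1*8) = 8*sqrt(602)/7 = 28.04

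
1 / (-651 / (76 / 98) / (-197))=7486 / 31899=0.23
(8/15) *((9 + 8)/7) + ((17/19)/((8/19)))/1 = 2873/840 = 3.42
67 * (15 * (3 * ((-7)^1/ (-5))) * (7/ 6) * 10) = 49245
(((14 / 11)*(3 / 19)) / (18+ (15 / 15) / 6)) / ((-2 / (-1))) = 126 / 22781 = 0.01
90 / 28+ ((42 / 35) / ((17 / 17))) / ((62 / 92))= 10839 / 2170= 4.99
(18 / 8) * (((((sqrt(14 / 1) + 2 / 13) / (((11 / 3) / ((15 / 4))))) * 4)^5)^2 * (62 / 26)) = 138076200883100945673338906250000 * sqrt(14) / 325063112540091870659 + 189596054175255163247739029296875000 / 46484025093233137504237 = 5668069671974.19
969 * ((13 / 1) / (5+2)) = 12597 / 7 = 1799.57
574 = 574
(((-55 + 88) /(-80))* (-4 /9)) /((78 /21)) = 0.05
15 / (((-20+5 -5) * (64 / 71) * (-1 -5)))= 71 / 512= 0.14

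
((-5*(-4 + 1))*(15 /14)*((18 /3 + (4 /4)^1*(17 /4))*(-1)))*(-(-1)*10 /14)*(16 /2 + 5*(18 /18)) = -599625 /392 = -1529.66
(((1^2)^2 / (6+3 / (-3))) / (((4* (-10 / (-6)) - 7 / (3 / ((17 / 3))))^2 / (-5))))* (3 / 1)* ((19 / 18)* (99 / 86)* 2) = -50787 / 299366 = -0.17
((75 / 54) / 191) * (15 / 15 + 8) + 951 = 363307 / 382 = 951.07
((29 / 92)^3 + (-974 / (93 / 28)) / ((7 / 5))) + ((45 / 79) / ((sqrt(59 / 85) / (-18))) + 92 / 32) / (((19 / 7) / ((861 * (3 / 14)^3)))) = -965362309003 / 4815795936 - 1345005 * sqrt(5015) / 2479652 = -238.87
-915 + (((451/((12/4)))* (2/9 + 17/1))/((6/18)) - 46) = 6806.22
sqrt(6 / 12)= 0.71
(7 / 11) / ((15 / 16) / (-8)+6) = 896 / 8283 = 0.11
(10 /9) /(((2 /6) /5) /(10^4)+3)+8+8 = 22100048 /1350003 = 16.37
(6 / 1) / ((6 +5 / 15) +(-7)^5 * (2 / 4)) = -36 / 50383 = -0.00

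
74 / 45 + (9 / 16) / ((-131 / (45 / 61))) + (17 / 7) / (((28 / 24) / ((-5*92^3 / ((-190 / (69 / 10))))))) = 1576590109425133 / 5356527120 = 294330.65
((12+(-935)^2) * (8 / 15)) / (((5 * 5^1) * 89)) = 6993896 / 33375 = 209.55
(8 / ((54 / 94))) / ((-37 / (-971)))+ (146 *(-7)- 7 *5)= -690847 / 999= -691.54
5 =5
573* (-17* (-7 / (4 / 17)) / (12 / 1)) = 386393 / 16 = 24149.56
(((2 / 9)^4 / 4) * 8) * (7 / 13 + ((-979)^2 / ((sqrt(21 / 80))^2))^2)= 2445705002240713184 / 37614213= 65020767608.26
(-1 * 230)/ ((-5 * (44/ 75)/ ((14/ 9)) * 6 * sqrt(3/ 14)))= 43.91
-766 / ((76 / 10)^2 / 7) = -67025 / 722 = -92.83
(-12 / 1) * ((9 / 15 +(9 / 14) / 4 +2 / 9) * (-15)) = 2477 / 14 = 176.93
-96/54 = -16/9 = -1.78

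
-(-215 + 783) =-568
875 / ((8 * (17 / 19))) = 16625 / 136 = 122.24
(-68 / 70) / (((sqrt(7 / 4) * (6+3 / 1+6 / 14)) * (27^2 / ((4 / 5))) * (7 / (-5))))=136 * sqrt(7) / 5893965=0.00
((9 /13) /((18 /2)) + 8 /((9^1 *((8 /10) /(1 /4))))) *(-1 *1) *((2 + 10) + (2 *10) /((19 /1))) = -10292 /2223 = -4.63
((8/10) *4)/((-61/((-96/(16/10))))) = 192/61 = 3.15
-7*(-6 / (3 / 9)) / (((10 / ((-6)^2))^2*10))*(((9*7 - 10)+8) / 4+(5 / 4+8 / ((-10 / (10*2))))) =10206 / 125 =81.65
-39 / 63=-13 / 21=-0.62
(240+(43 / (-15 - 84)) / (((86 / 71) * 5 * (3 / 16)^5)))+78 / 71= -583897178 / 8540235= -68.37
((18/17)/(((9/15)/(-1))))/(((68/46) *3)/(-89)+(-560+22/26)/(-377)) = -100323470/81485199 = -1.23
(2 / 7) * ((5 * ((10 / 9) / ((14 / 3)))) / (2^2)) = 25 / 294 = 0.09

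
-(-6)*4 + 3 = 27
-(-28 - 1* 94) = 122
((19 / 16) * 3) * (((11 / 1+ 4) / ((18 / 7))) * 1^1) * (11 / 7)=1045 / 32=32.66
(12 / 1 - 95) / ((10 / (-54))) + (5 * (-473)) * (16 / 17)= -151103 / 85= -1777.68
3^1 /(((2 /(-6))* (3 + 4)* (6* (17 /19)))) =-57 /238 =-0.24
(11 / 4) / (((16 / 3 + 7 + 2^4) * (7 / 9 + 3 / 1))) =297 / 11560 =0.03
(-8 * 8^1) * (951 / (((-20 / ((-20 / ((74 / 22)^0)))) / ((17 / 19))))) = -1034688 / 19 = -54457.26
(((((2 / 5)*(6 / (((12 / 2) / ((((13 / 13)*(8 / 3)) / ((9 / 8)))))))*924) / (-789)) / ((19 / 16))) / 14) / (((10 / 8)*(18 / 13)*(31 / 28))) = -32800768 / 941060025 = -0.03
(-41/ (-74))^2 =1681/ 5476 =0.31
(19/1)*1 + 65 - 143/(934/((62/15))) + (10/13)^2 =83.96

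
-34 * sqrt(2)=-48.08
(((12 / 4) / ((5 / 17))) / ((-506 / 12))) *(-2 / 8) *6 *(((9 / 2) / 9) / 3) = 153 / 2530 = 0.06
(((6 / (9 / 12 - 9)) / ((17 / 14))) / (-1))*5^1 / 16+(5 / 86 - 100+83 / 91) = -144652399 / 1463462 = -98.84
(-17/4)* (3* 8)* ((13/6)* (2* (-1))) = 442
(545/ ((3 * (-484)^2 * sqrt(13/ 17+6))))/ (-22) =-0.00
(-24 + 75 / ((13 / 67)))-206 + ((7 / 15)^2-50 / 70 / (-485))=311332573 / 1986075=156.76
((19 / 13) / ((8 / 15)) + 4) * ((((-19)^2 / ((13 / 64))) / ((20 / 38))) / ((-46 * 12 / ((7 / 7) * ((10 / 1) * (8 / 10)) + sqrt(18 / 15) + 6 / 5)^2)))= -5159154607 / 1457625 -9616318 * sqrt(30) / 63375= -4370.52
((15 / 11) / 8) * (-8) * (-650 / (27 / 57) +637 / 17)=1021085 / 561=1820.12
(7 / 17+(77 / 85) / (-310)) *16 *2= 172368 / 13175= 13.08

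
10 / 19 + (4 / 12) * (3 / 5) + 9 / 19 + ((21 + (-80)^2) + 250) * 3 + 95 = 100546 / 5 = 20109.20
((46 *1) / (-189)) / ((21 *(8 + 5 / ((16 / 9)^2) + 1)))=-11776 / 10752021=-0.00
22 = 22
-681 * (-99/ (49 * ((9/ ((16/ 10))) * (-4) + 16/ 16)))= -134838/ 2107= -64.00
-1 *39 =-39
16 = 16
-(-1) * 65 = 65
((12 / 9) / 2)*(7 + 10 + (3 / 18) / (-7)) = 713 / 63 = 11.32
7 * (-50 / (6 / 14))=-2450 / 3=-816.67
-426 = -426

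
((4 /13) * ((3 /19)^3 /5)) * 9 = 972 /445835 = 0.00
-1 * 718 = -718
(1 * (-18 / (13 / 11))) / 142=-99 / 923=-0.11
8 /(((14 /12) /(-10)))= -68.57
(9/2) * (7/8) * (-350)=-11025/8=-1378.12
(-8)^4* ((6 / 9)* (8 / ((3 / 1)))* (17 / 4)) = 278528 / 9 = 30947.56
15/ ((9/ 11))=55/ 3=18.33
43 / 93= 0.46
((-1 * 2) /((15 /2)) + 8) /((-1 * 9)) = -116 /135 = -0.86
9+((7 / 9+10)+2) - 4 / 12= 193 / 9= 21.44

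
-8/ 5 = -1.60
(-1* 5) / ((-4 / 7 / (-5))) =-175 / 4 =-43.75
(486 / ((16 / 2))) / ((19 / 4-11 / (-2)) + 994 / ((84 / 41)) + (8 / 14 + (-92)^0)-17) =0.13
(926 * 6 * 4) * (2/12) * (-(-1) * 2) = 7408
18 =18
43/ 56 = 0.77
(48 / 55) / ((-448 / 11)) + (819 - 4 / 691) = 79227427 / 96740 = 818.97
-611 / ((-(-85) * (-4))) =611 / 340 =1.80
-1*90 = -90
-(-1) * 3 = 3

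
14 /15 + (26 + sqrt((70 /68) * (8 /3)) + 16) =2 * sqrt(1785) /51 + 644 /15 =44.59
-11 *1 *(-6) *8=528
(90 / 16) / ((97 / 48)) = 270 / 97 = 2.78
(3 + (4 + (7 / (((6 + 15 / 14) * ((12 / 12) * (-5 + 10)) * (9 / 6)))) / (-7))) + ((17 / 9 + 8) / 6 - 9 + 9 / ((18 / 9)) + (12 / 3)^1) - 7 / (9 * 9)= 35831 / 4455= 8.04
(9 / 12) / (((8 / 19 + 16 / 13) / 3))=741 / 544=1.36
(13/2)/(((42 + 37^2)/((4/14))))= 13/9877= 0.00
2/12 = 0.17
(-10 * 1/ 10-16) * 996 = -16932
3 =3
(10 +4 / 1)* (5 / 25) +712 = 3574 / 5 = 714.80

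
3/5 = 0.60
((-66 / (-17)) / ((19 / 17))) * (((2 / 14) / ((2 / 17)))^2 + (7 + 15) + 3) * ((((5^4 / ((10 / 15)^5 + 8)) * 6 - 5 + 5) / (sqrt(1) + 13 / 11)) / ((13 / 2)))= 286072813125 / 95662112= 2990.45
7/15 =0.47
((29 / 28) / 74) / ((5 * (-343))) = -29 / 3553480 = -0.00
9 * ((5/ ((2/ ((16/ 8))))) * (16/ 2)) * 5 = 1800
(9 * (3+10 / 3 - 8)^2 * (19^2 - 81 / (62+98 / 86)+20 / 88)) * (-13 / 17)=-465822045 / 67694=-6881.29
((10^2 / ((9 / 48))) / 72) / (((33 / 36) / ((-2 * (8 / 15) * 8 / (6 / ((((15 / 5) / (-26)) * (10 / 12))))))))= 12800 / 11583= 1.11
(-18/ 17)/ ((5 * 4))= -9/ 170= -0.05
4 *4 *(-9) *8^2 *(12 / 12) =-9216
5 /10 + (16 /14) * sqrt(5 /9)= 1 /2 + 8 * sqrt(5) /21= 1.35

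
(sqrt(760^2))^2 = 577600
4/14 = 2/7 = 0.29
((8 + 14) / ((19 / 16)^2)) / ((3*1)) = 5632 / 1083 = 5.20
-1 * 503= -503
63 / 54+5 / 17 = 149 / 102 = 1.46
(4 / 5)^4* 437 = 111872 / 625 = 179.00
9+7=16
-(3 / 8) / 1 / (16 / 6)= -9 / 64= -0.14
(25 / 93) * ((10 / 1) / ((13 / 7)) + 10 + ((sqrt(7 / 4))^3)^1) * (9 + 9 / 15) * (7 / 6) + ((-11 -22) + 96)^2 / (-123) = 245 * sqrt(7) / 93 + 696493 / 49569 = 21.02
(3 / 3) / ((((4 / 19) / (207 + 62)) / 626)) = 1599743 / 2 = 799871.50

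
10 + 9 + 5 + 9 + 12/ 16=135/ 4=33.75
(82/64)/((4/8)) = 41/16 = 2.56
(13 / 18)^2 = 0.52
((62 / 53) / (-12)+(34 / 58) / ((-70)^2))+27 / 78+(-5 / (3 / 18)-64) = -27536671261 / 293720700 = -93.75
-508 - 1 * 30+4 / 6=-1612 / 3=-537.33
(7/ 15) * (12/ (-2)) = -14/ 5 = -2.80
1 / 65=0.02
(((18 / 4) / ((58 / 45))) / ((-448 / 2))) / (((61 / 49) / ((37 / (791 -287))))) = -1665 / 1811456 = -0.00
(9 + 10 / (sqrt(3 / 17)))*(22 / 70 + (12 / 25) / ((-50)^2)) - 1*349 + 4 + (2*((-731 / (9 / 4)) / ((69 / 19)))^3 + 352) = -37509216111613126471 / 26193459796875 + 68792*sqrt(51) / 65625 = -1431999.45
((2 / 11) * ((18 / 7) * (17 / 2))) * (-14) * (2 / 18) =-68 / 11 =-6.18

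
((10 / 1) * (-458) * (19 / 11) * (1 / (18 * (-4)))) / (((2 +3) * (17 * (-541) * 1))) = -4351 / 1821006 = -0.00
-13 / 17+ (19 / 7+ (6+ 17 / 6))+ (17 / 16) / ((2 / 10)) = 91937 / 5712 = 16.10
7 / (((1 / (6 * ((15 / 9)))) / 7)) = 490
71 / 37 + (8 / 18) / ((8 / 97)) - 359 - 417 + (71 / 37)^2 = -18851375 / 24642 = -765.01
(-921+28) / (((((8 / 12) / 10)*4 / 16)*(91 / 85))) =-4554300 / 91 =-50047.25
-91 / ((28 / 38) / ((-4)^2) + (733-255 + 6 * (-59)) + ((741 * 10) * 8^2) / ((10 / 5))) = -1976 / 5151585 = -0.00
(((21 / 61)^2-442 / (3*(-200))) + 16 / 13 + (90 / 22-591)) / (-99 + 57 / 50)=93355843937 / 15621479874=5.98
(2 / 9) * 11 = 2.44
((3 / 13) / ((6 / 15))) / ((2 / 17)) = 255 / 52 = 4.90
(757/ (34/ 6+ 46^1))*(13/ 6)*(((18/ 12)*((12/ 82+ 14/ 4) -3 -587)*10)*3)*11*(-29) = 43821195561/ 164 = 267202411.96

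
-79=-79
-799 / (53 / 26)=-391.96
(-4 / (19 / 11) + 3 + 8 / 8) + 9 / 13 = 587 / 247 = 2.38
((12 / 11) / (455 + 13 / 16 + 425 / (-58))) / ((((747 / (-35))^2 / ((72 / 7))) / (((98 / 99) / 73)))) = 254643200 / 341895983348403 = 0.00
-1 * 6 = -6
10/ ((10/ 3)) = 3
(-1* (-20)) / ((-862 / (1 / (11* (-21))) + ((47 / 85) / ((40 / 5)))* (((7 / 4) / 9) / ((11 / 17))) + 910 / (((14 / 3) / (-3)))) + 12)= 316800 / 3145016489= 0.00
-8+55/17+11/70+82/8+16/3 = 78367/7140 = 10.98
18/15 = 6/5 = 1.20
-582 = -582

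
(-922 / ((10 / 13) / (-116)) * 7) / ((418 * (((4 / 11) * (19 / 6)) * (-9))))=-1216579 / 5415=-224.67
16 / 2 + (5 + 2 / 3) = 41 / 3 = 13.67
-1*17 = -17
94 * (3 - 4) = -94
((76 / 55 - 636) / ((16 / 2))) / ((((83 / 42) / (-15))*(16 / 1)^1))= 274869 / 7304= 37.63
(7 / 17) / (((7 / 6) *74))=3 / 629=0.00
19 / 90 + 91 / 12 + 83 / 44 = 4792 / 495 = 9.68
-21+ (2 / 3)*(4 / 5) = -307 / 15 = -20.47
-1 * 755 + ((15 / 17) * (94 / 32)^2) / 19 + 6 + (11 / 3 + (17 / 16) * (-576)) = -336606131 / 248064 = -1356.93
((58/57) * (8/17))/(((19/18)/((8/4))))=5568/6137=0.91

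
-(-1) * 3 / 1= 3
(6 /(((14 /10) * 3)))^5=100000 /16807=5.95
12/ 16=3/ 4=0.75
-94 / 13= -7.23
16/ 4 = 4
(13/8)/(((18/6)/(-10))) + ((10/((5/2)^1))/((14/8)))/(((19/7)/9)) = 493/228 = 2.16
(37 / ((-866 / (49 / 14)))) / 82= -259 / 142024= -0.00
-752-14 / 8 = -3015 / 4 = -753.75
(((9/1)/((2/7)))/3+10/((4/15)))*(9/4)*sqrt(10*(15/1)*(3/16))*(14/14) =405*sqrt(2) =572.76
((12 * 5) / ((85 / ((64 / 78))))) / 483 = 128 / 106743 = 0.00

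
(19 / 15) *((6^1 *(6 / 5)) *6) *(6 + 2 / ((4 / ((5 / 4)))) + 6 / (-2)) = 4959 / 25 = 198.36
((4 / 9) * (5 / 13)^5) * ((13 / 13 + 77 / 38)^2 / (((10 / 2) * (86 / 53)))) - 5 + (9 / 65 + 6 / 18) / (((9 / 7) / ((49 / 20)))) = -31876103289341 / 7780834672650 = -4.10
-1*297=-297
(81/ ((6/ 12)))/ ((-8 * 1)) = -20.25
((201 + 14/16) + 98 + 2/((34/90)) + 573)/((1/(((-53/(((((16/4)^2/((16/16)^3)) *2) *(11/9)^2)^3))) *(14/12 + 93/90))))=-3363938093763/3588577034240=-0.94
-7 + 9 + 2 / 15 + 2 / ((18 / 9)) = 47 / 15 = 3.13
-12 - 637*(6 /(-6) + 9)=-5108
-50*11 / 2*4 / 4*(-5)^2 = -6875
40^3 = 64000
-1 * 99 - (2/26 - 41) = -755/13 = -58.08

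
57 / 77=0.74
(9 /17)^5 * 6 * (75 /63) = 2952450 /9938999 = 0.30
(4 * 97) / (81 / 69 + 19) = 2231 / 116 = 19.23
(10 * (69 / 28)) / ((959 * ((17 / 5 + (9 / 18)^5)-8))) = -27600 / 4907203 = -0.01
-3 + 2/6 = -8/3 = -2.67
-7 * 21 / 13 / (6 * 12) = -49 / 312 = -0.16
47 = 47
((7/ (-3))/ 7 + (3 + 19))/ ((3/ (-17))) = -1105/ 9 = -122.78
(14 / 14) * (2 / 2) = 1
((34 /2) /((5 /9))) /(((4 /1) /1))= 153 /20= 7.65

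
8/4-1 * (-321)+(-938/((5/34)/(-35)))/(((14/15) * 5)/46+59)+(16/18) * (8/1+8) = 75505627/18351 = 4114.52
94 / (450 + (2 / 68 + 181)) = 3196 / 21455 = 0.15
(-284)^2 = 80656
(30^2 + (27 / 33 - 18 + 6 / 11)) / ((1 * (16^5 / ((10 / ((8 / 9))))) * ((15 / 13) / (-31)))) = -11747853 / 46137344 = -0.25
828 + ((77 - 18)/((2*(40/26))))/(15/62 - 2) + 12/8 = 1784533/2180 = 818.59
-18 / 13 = -1.38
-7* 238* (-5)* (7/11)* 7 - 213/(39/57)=5261693/143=36795.06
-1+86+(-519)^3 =-139798274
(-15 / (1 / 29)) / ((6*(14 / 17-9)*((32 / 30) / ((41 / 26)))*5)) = 303195 / 115648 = 2.62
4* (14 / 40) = 7 / 5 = 1.40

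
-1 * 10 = -10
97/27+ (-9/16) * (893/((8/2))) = -210791/1728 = -121.99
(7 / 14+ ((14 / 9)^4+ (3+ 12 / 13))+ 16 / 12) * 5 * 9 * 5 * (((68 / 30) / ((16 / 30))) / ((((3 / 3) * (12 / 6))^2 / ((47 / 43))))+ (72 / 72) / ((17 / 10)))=337772338975 / 73895328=4570.96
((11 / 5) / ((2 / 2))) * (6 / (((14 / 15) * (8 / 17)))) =1683 / 56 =30.05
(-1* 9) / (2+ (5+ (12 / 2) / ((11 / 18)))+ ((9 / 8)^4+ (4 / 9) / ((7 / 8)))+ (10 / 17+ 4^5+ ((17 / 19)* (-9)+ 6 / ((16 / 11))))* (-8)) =8251600896 / 7468942881601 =0.00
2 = 2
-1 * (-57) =57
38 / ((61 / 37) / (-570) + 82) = 0.46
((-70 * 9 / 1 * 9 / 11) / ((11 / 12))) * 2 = -1124.63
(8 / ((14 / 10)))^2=1600 / 49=32.65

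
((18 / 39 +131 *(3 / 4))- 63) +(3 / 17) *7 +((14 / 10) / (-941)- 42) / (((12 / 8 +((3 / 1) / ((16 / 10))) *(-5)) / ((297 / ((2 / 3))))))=10036326789 / 4159220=2413.03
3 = 3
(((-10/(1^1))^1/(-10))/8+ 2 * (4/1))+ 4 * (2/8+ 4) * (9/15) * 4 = 1957/40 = 48.92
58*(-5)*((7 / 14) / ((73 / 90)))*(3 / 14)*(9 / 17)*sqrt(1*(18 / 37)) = -528525*sqrt(74) / 321419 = -14.15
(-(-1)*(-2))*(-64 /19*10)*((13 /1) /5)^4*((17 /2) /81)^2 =528264256 /15582375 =33.90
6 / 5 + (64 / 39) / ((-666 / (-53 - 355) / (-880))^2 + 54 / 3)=16228304502314 / 12568700258595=1.29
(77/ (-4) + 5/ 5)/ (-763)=73/ 3052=0.02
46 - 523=-477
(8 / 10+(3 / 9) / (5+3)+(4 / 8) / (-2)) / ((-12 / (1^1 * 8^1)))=-71 / 180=-0.39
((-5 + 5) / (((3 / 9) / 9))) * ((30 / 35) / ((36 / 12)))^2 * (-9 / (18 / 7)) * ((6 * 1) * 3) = 0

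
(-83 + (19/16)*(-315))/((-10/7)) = 51191/160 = 319.94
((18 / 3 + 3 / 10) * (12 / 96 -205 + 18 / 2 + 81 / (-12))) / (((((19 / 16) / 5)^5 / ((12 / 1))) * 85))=-10039099392000 / 42093683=-238494.20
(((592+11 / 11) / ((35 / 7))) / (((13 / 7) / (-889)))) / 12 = -4731.08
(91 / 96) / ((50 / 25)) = 91 / 192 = 0.47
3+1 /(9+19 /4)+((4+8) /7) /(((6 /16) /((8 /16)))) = 2063 /385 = 5.36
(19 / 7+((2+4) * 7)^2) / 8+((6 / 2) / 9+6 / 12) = 37241 / 168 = 221.67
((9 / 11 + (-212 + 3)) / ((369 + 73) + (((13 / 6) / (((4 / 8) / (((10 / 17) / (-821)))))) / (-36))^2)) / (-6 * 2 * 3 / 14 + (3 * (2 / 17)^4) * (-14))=126750486262367780820 / 694161203092866023801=0.18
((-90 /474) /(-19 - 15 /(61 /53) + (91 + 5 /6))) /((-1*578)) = 2745 /499702097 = 0.00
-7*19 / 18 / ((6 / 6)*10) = -133 / 180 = -0.74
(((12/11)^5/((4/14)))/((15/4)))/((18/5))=64512/161051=0.40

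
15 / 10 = 3 / 2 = 1.50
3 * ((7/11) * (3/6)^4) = 21/176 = 0.12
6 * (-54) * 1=-324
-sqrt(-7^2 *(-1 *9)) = -21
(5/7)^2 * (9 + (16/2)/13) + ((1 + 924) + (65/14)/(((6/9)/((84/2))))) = 1557345/1274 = 1222.41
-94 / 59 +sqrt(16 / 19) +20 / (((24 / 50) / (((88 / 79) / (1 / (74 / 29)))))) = 4* sqrt(19) / 19 +47379938 / 405507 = 117.76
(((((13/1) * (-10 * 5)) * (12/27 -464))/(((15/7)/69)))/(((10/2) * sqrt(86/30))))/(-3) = -17463992 * sqrt(645)/1161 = -382024.45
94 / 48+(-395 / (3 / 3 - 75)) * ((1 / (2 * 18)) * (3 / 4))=7351 / 3552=2.07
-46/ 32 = -23/ 16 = -1.44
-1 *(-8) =8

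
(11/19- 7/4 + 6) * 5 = 1835/76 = 24.14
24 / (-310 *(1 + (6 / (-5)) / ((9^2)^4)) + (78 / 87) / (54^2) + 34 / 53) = -0.08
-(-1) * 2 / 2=1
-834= -834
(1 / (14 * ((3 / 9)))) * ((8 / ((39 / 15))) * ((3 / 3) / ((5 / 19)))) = 228 / 91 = 2.51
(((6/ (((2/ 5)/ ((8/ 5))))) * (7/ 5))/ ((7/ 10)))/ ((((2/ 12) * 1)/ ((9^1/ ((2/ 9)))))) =11664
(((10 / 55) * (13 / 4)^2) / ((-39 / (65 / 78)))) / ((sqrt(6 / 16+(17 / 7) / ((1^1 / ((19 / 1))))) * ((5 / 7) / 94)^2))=-1407133 * sqrt(36470) / 2578950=-104.20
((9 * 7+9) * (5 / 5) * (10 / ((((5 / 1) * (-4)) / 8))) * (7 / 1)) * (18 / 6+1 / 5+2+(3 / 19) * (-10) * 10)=2028096 / 95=21348.38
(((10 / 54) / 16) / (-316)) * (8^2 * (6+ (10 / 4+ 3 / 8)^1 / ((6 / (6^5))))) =-6220 / 711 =-8.75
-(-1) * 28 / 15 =28 / 15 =1.87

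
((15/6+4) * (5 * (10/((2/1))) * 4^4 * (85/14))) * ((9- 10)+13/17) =-416000/7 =-59428.57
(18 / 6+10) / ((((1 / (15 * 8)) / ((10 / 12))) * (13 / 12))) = 1200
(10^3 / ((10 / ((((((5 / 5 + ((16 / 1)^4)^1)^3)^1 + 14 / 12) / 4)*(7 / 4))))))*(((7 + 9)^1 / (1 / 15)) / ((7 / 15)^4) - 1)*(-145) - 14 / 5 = -371859931462970853860849623 / 41160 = -9034497848954588286220.84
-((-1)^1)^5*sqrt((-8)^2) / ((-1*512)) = -1 / 64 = -0.02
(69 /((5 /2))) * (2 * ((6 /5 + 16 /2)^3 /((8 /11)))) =36939012 /625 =59102.42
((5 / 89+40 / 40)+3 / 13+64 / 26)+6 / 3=5.75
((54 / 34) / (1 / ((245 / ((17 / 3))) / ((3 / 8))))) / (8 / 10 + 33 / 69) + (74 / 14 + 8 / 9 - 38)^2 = 1326103825 / 1147041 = 1156.11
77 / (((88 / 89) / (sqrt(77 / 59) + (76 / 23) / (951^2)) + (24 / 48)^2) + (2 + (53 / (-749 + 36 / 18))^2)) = 228293816535756751779603111332920788 / 5700927861606747857603203791893941 - 1300000542885238737964757143522176 *sqrt(4543) / 5700927861606747857603203791893941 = 24.68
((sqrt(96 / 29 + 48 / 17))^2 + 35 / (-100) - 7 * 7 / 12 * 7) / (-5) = 168602 / 36975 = 4.56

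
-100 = -100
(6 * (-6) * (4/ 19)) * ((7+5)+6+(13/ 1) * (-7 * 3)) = 36720/ 19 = 1932.63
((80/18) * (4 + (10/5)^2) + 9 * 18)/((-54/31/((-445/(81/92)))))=1128265460/19683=57321.82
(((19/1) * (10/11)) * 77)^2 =1768900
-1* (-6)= 6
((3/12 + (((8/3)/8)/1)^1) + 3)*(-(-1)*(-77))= -3311/12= -275.92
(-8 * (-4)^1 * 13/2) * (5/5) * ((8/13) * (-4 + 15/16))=-392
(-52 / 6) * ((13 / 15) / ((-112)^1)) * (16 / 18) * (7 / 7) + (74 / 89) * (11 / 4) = 1183927 / 504630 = 2.35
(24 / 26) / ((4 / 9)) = 27 / 13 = 2.08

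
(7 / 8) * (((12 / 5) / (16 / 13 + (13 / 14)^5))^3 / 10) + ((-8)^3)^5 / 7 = -1973728573764752081378362348826918912 / 392677180126205868648125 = -5026338869832.97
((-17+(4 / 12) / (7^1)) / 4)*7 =-89 / 3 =-29.67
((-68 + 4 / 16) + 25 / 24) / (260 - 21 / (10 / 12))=-8005 / 28176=-0.28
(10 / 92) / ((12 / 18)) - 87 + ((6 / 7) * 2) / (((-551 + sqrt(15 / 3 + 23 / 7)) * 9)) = -1756332719 / 20225556 - 4 * sqrt(406) / 44628129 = -86.84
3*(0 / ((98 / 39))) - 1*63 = -63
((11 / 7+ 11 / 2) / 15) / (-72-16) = -3 / 560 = -0.01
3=3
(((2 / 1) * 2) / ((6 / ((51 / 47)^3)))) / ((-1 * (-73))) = 88434 / 7579079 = 0.01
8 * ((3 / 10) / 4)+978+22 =5003 / 5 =1000.60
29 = 29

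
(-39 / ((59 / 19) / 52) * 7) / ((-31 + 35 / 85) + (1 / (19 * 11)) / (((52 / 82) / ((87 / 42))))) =116277297136 / 777606371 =149.53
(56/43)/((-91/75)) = -600/559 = -1.07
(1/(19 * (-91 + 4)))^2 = 1/2732409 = 0.00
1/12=0.08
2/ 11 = 0.18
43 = 43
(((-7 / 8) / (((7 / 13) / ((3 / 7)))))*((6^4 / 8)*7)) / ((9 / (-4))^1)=351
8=8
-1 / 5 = -0.20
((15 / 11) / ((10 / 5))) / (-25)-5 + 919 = 100537 / 110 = 913.97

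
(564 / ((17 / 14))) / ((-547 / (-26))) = 205296 / 9299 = 22.08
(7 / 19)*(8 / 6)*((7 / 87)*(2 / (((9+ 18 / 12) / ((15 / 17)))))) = 560 / 84303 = 0.01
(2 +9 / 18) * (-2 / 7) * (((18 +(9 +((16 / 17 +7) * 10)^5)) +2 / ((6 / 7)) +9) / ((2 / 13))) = -874386530925931075 / 59633994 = -14662551881.50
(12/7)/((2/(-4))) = -24/7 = -3.43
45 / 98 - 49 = -48.54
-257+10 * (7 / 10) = -250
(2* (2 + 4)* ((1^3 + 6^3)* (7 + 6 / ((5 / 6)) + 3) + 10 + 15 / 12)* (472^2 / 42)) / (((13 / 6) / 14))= 100083038592 / 65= 1539739055.26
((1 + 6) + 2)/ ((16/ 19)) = 171/ 16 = 10.69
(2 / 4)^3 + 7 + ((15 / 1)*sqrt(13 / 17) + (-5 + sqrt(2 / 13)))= sqrt(26) / 13 + 17 / 8 + 15*sqrt(221) / 17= 15.63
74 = 74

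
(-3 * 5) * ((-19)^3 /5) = 20577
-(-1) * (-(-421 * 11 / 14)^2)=-21446161 / 196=-109419.19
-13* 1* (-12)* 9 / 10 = 702 / 5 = 140.40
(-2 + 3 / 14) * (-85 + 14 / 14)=150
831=831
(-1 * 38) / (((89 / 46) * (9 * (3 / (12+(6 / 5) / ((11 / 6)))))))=-405536 / 44055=-9.21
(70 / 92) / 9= 35 / 414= 0.08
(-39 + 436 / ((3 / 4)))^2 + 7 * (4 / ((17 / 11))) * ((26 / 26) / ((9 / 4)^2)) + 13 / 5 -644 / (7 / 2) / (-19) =38478095134 / 130815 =294141.31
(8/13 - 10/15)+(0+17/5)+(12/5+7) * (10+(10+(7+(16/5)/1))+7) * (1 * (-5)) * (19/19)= -68057/39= -1745.05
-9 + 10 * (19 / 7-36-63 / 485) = -233003 / 679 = -343.16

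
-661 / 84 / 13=-661 / 1092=-0.61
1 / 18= 0.06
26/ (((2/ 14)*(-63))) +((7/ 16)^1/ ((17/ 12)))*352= 16190/ 153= 105.82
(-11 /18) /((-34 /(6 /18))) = 11 /1836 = 0.01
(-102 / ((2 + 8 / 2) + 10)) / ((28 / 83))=-4233 / 224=-18.90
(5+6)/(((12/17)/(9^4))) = 408969/4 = 102242.25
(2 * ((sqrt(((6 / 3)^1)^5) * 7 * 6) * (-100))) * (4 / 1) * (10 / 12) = -112000 * sqrt(2) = -158391.92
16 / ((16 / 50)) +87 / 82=4187 / 82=51.06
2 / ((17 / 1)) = 2 / 17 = 0.12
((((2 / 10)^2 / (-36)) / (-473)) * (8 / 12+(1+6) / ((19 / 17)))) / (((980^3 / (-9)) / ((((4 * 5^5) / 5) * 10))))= -395 / 101501910048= -0.00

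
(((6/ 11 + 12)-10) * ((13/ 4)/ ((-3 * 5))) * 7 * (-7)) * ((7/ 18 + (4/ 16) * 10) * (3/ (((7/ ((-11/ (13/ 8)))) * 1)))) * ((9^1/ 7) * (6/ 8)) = -1092/ 5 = -218.40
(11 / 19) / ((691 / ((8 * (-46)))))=-4048 / 13129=-0.31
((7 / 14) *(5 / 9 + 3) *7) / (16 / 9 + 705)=112 / 6361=0.02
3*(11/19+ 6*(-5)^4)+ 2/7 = 1496519/133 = 11252.02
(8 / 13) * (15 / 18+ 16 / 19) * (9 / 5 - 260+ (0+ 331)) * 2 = 42784 / 285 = 150.12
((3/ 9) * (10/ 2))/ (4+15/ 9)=5/ 17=0.29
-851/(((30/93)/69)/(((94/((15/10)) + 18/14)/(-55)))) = 814882709/3850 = 211657.85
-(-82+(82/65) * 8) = 4674/65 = 71.91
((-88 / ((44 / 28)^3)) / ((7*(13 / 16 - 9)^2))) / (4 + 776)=-25088 / 404913795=-0.00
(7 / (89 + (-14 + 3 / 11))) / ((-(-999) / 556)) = 10703 / 206793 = 0.05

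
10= 10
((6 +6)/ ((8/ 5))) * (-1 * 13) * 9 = -1755/ 2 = -877.50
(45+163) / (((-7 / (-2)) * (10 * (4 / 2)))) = 104 / 35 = 2.97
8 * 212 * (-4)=-6784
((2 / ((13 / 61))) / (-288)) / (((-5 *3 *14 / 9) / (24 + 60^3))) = 549061 / 1820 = 301.68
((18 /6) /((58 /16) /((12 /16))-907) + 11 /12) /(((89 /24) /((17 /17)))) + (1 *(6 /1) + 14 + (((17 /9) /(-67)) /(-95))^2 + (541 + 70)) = 997949834044665998 /1580919908642325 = 631.25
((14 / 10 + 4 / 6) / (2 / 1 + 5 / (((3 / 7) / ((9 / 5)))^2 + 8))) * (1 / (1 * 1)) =0.79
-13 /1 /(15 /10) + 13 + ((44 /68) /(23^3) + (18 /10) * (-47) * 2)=-511512682 /3102585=-164.87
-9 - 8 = -17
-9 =-9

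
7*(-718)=-5026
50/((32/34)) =425/8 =53.12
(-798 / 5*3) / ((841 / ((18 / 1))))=-43092 / 4205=-10.25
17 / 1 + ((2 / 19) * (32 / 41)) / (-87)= 1152077 / 67773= 17.00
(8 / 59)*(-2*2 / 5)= -32 / 295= -0.11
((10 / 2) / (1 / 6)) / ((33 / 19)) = 17.27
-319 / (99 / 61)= -1769 / 9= -196.56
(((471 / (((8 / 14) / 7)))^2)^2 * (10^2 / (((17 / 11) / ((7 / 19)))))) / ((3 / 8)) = 182044443563378601975 / 2584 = 70450636053939087.45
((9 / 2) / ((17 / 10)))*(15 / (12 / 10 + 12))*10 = 5625 / 187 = 30.08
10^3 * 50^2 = 2500000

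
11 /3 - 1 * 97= -280 /3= -93.33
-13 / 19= -0.68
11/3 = 3.67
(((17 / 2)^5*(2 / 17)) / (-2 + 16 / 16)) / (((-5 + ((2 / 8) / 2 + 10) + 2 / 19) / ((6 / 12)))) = -1586899 / 3180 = -499.02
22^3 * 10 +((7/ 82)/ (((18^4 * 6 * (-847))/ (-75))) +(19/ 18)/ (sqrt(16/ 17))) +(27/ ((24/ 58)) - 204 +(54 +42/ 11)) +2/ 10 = 19 * sqrt(17)/ 72 +1108224849395789/ 10415718720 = 106400.36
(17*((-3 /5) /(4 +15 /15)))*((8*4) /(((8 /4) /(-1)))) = 816 /25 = 32.64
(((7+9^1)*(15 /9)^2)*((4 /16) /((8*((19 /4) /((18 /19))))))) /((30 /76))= 40 /57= 0.70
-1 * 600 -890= -1490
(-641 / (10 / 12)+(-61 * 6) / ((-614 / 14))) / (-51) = 14.92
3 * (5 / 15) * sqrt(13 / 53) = sqrt(689) / 53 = 0.50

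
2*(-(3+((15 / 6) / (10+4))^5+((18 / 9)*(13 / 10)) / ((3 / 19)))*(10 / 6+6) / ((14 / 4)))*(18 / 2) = -115585909613 / 150590720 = -767.55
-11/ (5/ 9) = -99/ 5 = -19.80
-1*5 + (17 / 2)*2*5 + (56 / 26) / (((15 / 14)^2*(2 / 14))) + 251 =1006591 / 2925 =344.13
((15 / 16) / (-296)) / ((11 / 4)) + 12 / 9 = 52051 / 39072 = 1.33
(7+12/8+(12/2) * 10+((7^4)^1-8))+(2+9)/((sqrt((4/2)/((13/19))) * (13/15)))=165 * sqrt(494)/494+4923/2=2468.92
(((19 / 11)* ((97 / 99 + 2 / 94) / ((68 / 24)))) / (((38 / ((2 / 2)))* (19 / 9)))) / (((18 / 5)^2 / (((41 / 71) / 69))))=140425 / 28584988938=0.00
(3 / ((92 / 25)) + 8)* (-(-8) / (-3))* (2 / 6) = -7.84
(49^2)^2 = 5764801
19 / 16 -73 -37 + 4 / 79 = -137475 / 1264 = -108.76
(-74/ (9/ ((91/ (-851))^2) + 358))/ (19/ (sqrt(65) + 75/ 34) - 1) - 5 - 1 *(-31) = 8826498874596/ 339877914101 - 1922772488 *sqrt(65)/ 339877914101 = 25.92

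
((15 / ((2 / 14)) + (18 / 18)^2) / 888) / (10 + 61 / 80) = 1060 / 95571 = 0.01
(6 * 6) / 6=6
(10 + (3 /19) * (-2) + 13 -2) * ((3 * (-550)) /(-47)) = 648450 /893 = 726.15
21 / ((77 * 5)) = 3 / 55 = 0.05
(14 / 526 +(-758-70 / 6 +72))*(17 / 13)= -9357446 / 10257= -912.30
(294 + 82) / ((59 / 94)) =35344 / 59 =599.05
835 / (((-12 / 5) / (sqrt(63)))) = -4175*sqrt(7) / 4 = -2761.50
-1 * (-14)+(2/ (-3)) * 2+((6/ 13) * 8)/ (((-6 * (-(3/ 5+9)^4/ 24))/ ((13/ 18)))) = 6304369/ 497664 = 12.67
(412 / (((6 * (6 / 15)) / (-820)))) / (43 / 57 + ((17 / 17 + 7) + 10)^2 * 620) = -8023700 / 11450203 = -0.70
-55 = -55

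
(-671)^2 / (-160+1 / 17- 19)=-7654097 / 3042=-2516.14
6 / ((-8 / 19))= -57 / 4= -14.25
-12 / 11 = -1.09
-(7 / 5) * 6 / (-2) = 21 / 5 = 4.20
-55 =-55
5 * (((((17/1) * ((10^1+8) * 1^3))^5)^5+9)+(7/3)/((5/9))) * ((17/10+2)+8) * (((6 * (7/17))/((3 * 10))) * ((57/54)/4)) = 600856362064675809796627732005964912322941682716199850193201454817/3400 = 176722459430787002881361100000000000000000000000000000000000000.00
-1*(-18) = 18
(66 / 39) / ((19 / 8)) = 176 / 247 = 0.71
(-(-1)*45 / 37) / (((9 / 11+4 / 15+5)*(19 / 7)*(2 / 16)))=103950 / 176453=0.59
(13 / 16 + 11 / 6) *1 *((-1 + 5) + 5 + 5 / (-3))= 1397 / 72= 19.40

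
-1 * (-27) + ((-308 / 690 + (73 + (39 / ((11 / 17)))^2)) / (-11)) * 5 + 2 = -152016725 / 91839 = -1655.25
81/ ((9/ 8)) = 72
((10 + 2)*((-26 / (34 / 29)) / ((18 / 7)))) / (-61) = 5278 / 3111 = 1.70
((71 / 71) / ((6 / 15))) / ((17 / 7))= 35 / 34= 1.03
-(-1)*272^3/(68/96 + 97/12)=482967552/211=2288945.74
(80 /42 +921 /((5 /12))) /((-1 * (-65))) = 232292 /6825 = 34.04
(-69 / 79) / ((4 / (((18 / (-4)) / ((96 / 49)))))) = 10143 / 20224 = 0.50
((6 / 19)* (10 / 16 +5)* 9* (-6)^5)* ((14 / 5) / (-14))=472392 / 19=24862.74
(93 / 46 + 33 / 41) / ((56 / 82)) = 5331 / 1288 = 4.14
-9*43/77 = -387/77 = -5.03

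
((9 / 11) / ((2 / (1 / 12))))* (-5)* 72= -135 / 11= -12.27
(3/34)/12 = 1/136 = 0.01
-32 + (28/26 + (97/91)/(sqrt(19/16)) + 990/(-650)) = -2109/65 + 388 * sqrt(19)/1729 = -31.47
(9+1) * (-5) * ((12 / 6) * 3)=-300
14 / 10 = 7 / 5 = 1.40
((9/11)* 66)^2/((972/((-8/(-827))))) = 24/827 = 0.03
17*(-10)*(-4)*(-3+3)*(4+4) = 0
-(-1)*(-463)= -463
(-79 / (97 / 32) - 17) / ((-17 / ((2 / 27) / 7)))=8354 / 311661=0.03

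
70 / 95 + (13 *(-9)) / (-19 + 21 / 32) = 79354 / 11153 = 7.12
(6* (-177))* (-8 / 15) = 2832 / 5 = 566.40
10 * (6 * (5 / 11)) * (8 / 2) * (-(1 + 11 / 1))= -14400 / 11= -1309.09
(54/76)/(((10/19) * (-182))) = -27/3640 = -0.01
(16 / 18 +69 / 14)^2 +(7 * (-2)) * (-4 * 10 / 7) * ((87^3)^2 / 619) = 56042158484.12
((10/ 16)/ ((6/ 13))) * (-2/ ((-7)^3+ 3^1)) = 13/ 1632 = 0.01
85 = 85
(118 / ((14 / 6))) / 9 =118 / 21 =5.62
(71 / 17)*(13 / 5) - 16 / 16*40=-2477 / 85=-29.14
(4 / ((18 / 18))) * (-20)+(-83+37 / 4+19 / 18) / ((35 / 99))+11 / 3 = -281.95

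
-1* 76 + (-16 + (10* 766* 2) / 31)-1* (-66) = 14514 / 31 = 468.19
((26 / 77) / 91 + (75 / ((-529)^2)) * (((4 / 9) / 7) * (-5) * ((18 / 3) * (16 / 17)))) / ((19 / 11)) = 435926 / 233107553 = 0.00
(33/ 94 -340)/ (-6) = 31927/ 564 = 56.61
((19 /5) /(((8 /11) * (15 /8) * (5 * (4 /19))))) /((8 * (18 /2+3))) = 3971 /144000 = 0.03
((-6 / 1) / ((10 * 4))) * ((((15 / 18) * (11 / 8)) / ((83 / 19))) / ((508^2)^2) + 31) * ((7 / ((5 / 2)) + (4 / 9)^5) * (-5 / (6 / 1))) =3420801907977559429387 / 313340636831403294720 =10.92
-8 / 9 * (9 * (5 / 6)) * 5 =-100 / 3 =-33.33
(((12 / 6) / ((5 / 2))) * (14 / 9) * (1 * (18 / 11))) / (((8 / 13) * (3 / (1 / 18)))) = 0.06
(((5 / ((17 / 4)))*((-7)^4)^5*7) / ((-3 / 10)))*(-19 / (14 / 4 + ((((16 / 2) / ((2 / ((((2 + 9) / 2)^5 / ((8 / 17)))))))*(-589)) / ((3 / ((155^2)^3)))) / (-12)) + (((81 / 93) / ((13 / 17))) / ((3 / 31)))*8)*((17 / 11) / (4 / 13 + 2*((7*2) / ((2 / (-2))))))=257378131748955669093392125070756787334440 / 22362370107915367242439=11509429926564640144.00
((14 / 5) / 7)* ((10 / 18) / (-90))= -1 / 405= -0.00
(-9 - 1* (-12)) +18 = 21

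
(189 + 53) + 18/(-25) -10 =5782/25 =231.28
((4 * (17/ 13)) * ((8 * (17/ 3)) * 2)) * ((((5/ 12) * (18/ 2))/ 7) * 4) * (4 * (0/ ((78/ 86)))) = 0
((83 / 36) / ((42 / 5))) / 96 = 415 / 145152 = 0.00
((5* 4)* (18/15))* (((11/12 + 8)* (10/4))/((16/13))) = 6955/16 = 434.69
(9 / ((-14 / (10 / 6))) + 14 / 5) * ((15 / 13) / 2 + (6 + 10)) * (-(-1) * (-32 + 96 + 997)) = 55332211 / 1820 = 30402.31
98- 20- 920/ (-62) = 2878/ 31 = 92.84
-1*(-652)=652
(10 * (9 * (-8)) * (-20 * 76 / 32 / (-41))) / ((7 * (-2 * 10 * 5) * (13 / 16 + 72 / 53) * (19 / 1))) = 0.03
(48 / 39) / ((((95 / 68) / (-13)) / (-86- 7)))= 101184 / 95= 1065.09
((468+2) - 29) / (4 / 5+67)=6.50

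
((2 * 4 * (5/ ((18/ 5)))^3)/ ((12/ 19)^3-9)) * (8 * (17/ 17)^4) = -857375000/ 43742187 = -19.60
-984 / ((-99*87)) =328 / 2871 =0.11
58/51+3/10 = 733/510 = 1.44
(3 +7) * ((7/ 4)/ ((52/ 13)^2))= 35/ 32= 1.09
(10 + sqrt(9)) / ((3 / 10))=130 / 3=43.33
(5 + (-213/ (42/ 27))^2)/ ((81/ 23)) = 84544987/ 15876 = 5325.33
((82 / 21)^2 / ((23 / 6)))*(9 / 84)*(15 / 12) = 8405 / 15778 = 0.53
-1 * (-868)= 868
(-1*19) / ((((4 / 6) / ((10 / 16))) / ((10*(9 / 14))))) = -12825 / 112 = -114.51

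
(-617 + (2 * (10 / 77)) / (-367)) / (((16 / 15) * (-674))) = 261537345 / 304745056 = 0.86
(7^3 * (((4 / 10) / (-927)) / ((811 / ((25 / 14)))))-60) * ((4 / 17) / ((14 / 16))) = -1443458080 / 89463843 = -16.13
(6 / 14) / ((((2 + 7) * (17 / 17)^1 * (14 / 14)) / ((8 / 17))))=8 / 357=0.02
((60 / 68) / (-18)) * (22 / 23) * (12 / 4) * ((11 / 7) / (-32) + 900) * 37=-4683.89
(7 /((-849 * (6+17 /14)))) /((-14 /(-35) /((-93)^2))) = -706335 /28583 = -24.71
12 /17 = 0.71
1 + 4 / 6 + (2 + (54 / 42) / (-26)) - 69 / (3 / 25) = -311975 / 546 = -571.38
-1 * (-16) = 16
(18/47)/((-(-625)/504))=9072/29375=0.31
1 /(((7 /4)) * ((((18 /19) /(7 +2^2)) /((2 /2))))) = 418 /63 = 6.63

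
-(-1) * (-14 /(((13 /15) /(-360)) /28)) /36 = 58800 /13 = 4523.08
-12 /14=-6 /7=-0.86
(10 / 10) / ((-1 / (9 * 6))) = -54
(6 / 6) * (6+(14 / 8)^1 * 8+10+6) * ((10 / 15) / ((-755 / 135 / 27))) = -115.87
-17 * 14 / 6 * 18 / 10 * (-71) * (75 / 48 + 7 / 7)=1039227 / 80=12990.34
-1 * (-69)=69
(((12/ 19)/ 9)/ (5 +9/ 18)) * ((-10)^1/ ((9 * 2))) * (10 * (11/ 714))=-200/ 183141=-0.00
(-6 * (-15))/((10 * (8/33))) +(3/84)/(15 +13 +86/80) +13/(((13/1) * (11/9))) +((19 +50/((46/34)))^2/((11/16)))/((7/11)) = 389527289881/54139976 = 7194.82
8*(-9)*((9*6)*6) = -23328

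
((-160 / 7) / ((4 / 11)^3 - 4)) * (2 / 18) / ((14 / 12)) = 21296 / 38661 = 0.55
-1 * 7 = -7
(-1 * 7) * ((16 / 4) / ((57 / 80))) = -2240 / 57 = -39.30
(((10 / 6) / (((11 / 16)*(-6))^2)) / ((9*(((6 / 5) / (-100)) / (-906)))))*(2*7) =338240000 / 29403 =11503.59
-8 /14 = -4 /7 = -0.57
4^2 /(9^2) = 0.20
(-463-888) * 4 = -5404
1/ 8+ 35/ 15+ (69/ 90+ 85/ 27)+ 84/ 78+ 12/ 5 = 27659/ 2808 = 9.85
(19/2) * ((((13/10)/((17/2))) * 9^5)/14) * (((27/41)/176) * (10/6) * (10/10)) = 131265927/3434816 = 38.22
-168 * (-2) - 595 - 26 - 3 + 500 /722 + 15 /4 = -409457 /1444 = -283.56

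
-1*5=-5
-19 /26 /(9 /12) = -38 /39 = -0.97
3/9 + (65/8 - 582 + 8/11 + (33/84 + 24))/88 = -959891/162624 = -5.90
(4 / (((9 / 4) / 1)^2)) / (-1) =-64 / 81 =-0.79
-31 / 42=-0.74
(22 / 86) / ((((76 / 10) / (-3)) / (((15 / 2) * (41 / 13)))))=-101475 / 42484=-2.39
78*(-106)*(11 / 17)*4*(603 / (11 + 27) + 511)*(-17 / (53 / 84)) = 5771814048 / 19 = 303779686.74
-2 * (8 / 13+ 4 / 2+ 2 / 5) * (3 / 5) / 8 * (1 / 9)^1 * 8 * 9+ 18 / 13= -726 / 325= -2.23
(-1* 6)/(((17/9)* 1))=-54/17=-3.18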